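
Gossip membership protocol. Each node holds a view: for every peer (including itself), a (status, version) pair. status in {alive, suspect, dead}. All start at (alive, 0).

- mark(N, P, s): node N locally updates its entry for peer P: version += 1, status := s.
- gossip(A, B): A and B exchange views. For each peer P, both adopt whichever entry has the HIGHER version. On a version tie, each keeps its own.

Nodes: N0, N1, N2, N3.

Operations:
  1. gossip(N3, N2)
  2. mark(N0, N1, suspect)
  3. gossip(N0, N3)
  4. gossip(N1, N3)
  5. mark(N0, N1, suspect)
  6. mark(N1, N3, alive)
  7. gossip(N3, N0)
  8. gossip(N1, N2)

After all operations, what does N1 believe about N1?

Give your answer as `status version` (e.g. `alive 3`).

Op 1: gossip N3<->N2 -> N3.N0=(alive,v0) N3.N1=(alive,v0) N3.N2=(alive,v0) N3.N3=(alive,v0) | N2.N0=(alive,v0) N2.N1=(alive,v0) N2.N2=(alive,v0) N2.N3=(alive,v0)
Op 2: N0 marks N1=suspect -> (suspect,v1)
Op 3: gossip N0<->N3 -> N0.N0=(alive,v0) N0.N1=(suspect,v1) N0.N2=(alive,v0) N0.N3=(alive,v0) | N3.N0=(alive,v0) N3.N1=(suspect,v1) N3.N2=(alive,v0) N3.N3=(alive,v0)
Op 4: gossip N1<->N3 -> N1.N0=(alive,v0) N1.N1=(suspect,v1) N1.N2=(alive,v0) N1.N3=(alive,v0) | N3.N0=(alive,v0) N3.N1=(suspect,v1) N3.N2=(alive,v0) N3.N3=(alive,v0)
Op 5: N0 marks N1=suspect -> (suspect,v2)
Op 6: N1 marks N3=alive -> (alive,v1)
Op 7: gossip N3<->N0 -> N3.N0=(alive,v0) N3.N1=(suspect,v2) N3.N2=(alive,v0) N3.N3=(alive,v0) | N0.N0=(alive,v0) N0.N1=(suspect,v2) N0.N2=(alive,v0) N0.N3=(alive,v0)
Op 8: gossip N1<->N2 -> N1.N0=(alive,v0) N1.N1=(suspect,v1) N1.N2=(alive,v0) N1.N3=(alive,v1) | N2.N0=(alive,v0) N2.N1=(suspect,v1) N2.N2=(alive,v0) N2.N3=(alive,v1)

Answer: suspect 1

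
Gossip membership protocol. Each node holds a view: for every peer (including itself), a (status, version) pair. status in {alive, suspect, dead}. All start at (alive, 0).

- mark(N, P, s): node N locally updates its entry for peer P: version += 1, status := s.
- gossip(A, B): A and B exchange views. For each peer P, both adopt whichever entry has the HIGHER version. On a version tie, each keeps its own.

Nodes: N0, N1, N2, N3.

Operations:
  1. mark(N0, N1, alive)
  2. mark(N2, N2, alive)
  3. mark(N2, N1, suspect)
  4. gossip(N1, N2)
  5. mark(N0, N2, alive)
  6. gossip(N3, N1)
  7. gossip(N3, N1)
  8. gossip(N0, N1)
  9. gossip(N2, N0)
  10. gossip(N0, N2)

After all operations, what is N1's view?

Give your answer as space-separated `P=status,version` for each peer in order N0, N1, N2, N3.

Op 1: N0 marks N1=alive -> (alive,v1)
Op 2: N2 marks N2=alive -> (alive,v1)
Op 3: N2 marks N1=suspect -> (suspect,v1)
Op 4: gossip N1<->N2 -> N1.N0=(alive,v0) N1.N1=(suspect,v1) N1.N2=(alive,v1) N1.N3=(alive,v0) | N2.N0=(alive,v0) N2.N1=(suspect,v1) N2.N2=(alive,v1) N2.N3=(alive,v0)
Op 5: N0 marks N2=alive -> (alive,v1)
Op 6: gossip N3<->N1 -> N3.N0=(alive,v0) N3.N1=(suspect,v1) N3.N2=(alive,v1) N3.N3=(alive,v0) | N1.N0=(alive,v0) N1.N1=(suspect,v1) N1.N2=(alive,v1) N1.N3=(alive,v0)
Op 7: gossip N3<->N1 -> N3.N0=(alive,v0) N3.N1=(suspect,v1) N3.N2=(alive,v1) N3.N3=(alive,v0) | N1.N0=(alive,v0) N1.N1=(suspect,v1) N1.N2=(alive,v1) N1.N3=(alive,v0)
Op 8: gossip N0<->N1 -> N0.N0=(alive,v0) N0.N1=(alive,v1) N0.N2=(alive,v1) N0.N3=(alive,v0) | N1.N0=(alive,v0) N1.N1=(suspect,v1) N1.N2=(alive,v1) N1.N3=(alive,v0)
Op 9: gossip N2<->N0 -> N2.N0=(alive,v0) N2.N1=(suspect,v1) N2.N2=(alive,v1) N2.N3=(alive,v0) | N0.N0=(alive,v0) N0.N1=(alive,v1) N0.N2=(alive,v1) N0.N3=(alive,v0)
Op 10: gossip N0<->N2 -> N0.N0=(alive,v0) N0.N1=(alive,v1) N0.N2=(alive,v1) N0.N3=(alive,v0) | N2.N0=(alive,v0) N2.N1=(suspect,v1) N2.N2=(alive,v1) N2.N3=(alive,v0)

Answer: N0=alive,0 N1=suspect,1 N2=alive,1 N3=alive,0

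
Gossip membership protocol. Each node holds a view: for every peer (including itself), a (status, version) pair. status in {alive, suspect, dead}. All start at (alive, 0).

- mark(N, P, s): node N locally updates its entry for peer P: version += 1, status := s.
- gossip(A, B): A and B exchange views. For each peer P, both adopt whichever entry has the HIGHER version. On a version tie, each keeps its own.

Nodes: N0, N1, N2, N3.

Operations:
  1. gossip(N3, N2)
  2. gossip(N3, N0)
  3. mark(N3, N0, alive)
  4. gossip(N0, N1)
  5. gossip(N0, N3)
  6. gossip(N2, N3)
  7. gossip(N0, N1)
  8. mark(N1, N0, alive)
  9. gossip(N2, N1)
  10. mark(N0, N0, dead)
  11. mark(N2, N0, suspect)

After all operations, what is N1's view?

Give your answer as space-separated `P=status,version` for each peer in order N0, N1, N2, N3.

Answer: N0=alive,2 N1=alive,0 N2=alive,0 N3=alive,0

Derivation:
Op 1: gossip N3<->N2 -> N3.N0=(alive,v0) N3.N1=(alive,v0) N3.N2=(alive,v0) N3.N3=(alive,v0) | N2.N0=(alive,v0) N2.N1=(alive,v0) N2.N2=(alive,v0) N2.N3=(alive,v0)
Op 2: gossip N3<->N0 -> N3.N0=(alive,v0) N3.N1=(alive,v0) N3.N2=(alive,v0) N3.N3=(alive,v0) | N0.N0=(alive,v0) N0.N1=(alive,v0) N0.N2=(alive,v0) N0.N3=(alive,v0)
Op 3: N3 marks N0=alive -> (alive,v1)
Op 4: gossip N0<->N1 -> N0.N0=(alive,v0) N0.N1=(alive,v0) N0.N2=(alive,v0) N0.N3=(alive,v0) | N1.N0=(alive,v0) N1.N1=(alive,v0) N1.N2=(alive,v0) N1.N3=(alive,v0)
Op 5: gossip N0<->N3 -> N0.N0=(alive,v1) N0.N1=(alive,v0) N0.N2=(alive,v0) N0.N3=(alive,v0) | N3.N0=(alive,v1) N3.N1=(alive,v0) N3.N2=(alive,v0) N3.N3=(alive,v0)
Op 6: gossip N2<->N3 -> N2.N0=(alive,v1) N2.N1=(alive,v0) N2.N2=(alive,v0) N2.N3=(alive,v0) | N3.N0=(alive,v1) N3.N1=(alive,v0) N3.N2=(alive,v0) N3.N3=(alive,v0)
Op 7: gossip N0<->N1 -> N0.N0=(alive,v1) N0.N1=(alive,v0) N0.N2=(alive,v0) N0.N3=(alive,v0) | N1.N0=(alive,v1) N1.N1=(alive,v0) N1.N2=(alive,v0) N1.N3=(alive,v0)
Op 8: N1 marks N0=alive -> (alive,v2)
Op 9: gossip N2<->N1 -> N2.N0=(alive,v2) N2.N1=(alive,v0) N2.N2=(alive,v0) N2.N3=(alive,v0) | N1.N0=(alive,v2) N1.N1=(alive,v0) N1.N2=(alive,v0) N1.N3=(alive,v0)
Op 10: N0 marks N0=dead -> (dead,v2)
Op 11: N2 marks N0=suspect -> (suspect,v3)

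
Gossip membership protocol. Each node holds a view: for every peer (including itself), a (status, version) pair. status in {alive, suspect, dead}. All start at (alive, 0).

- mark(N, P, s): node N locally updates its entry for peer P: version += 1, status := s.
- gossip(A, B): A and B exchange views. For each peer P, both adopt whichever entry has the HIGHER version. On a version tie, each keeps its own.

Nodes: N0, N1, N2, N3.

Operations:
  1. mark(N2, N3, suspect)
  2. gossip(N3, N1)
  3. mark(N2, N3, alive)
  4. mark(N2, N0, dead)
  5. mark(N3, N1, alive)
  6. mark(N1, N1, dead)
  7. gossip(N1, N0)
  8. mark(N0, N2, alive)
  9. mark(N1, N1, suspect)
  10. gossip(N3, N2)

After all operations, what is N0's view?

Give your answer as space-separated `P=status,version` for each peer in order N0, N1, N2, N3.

Op 1: N2 marks N3=suspect -> (suspect,v1)
Op 2: gossip N3<->N1 -> N3.N0=(alive,v0) N3.N1=(alive,v0) N3.N2=(alive,v0) N3.N3=(alive,v0) | N1.N0=(alive,v0) N1.N1=(alive,v0) N1.N2=(alive,v0) N1.N3=(alive,v0)
Op 3: N2 marks N3=alive -> (alive,v2)
Op 4: N2 marks N0=dead -> (dead,v1)
Op 5: N3 marks N1=alive -> (alive,v1)
Op 6: N1 marks N1=dead -> (dead,v1)
Op 7: gossip N1<->N0 -> N1.N0=(alive,v0) N1.N1=(dead,v1) N1.N2=(alive,v0) N1.N3=(alive,v0) | N0.N0=(alive,v0) N0.N1=(dead,v1) N0.N2=(alive,v0) N0.N3=(alive,v0)
Op 8: N0 marks N2=alive -> (alive,v1)
Op 9: N1 marks N1=suspect -> (suspect,v2)
Op 10: gossip N3<->N2 -> N3.N0=(dead,v1) N3.N1=(alive,v1) N3.N2=(alive,v0) N3.N3=(alive,v2) | N2.N0=(dead,v1) N2.N1=(alive,v1) N2.N2=(alive,v0) N2.N3=(alive,v2)

Answer: N0=alive,0 N1=dead,1 N2=alive,1 N3=alive,0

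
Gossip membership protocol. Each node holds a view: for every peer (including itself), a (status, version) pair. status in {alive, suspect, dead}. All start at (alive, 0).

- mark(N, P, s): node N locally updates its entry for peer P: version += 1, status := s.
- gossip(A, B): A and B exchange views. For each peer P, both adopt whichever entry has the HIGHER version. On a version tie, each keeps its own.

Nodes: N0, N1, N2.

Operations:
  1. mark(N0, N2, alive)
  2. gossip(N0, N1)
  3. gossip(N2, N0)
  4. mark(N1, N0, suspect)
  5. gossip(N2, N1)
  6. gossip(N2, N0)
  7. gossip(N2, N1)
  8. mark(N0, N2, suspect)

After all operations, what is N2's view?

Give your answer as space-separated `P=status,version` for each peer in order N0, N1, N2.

Op 1: N0 marks N2=alive -> (alive,v1)
Op 2: gossip N0<->N1 -> N0.N0=(alive,v0) N0.N1=(alive,v0) N0.N2=(alive,v1) | N1.N0=(alive,v0) N1.N1=(alive,v0) N1.N2=(alive,v1)
Op 3: gossip N2<->N0 -> N2.N0=(alive,v0) N2.N1=(alive,v0) N2.N2=(alive,v1) | N0.N0=(alive,v0) N0.N1=(alive,v0) N0.N2=(alive,v1)
Op 4: N1 marks N0=suspect -> (suspect,v1)
Op 5: gossip N2<->N1 -> N2.N0=(suspect,v1) N2.N1=(alive,v0) N2.N2=(alive,v1) | N1.N0=(suspect,v1) N1.N1=(alive,v0) N1.N2=(alive,v1)
Op 6: gossip N2<->N0 -> N2.N0=(suspect,v1) N2.N1=(alive,v0) N2.N2=(alive,v1) | N0.N0=(suspect,v1) N0.N1=(alive,v0) N0.N2=(alive,v1)
Op 7: gossip N2<->N1 -> N2.N0=(suspect,v1) N2.N1=(alive,v0) N2.N2=(alive,v1) | N1.N0=(suspect,v1) N1.N1=(alive,v0) N1.N2=(alive,v1)
Op 8: N0 marks N2=suspect -> (suspect,v2)

Answer: N0=suspect,1 N1=alive,0 N2=alive,1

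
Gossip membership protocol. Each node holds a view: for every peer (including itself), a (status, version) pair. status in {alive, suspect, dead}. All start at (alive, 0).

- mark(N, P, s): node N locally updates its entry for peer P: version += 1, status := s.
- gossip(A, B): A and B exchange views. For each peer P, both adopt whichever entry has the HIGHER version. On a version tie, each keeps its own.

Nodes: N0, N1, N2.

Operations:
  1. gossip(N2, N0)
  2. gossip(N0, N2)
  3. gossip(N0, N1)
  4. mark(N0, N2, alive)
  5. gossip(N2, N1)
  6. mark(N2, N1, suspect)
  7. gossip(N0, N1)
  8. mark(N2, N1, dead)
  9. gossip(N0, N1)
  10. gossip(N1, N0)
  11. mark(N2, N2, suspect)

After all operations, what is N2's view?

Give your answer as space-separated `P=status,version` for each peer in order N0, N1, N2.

Op 1: gossip N2<->N0 -> N2.N0=(alive,v0) N2.N1=(alive,v0) N2.N2=(alive,v0) | N0.N0=(alive,v0) N0.N1=(alive,v0) N0.N2=(alive,v0)
Op 2: gossip N0<->N2 -> N0.N0=(alive,v0) N0.N1=(alive,v0) N0.N2=(alive,v0) | N2.N0=(alive,v0) N2.N1=(alive,v0) N2.N2=(alive,v0)
Op 3: gossip N0<->N1 -> N0.N0=(alive,v0) N0.N1=(alive,v0) N0.N2=(alive,v0) | N1.N0=(alive,v0) N1.N1=(alive,v0) N1.N2=(alive,v0)
Op 4: N0 marks N2=alive -> (alive,v1)
Op 5: gossip N2<->N1 -> N2.N0=(alive,v0) N2.N1=(alive,v0) N2.N2=(alive,v0) | N1.N0=(alive,v0) N1.N1=(alive,v0) N1.N2=(alive,v0)
Op 6: N2 marks N1=suspect -> (suspect,v1)
Op 7: gossip N0<->N1 -> N0.N0=(alive,v0) N0.N1=(alive,v0) N0.N2=(alive,v1) | N1.N0=(alive,v0) N1.N1=(alive,v0) N1.N2=(alive,v1)
Op 8: N2 marks N1=dead -> (dead,v2)
Op 9: gossip N0<->N1 -> N0.N0=(alive,v0) N0.N1=(alive,v0) N0.N2=(alive,v1) | N1.N0=(alive,v0) N1.N1=(alive,v0) N1.N2=(alive,v1)
Op 10: gossip N1<->N0 -> N1.N0=(alive,v0) N1.N1=(alive,v0) N1.N2=(alive,v1) | N0.N0=(alive,v0) N0.N1=(alive,v0) N0.N2=(alive,v1)
Op 11: N2 marks N2=suspect -> (suspect,v1)

Answer: N0=alive,0 N1=dead,2 N2=suspect,1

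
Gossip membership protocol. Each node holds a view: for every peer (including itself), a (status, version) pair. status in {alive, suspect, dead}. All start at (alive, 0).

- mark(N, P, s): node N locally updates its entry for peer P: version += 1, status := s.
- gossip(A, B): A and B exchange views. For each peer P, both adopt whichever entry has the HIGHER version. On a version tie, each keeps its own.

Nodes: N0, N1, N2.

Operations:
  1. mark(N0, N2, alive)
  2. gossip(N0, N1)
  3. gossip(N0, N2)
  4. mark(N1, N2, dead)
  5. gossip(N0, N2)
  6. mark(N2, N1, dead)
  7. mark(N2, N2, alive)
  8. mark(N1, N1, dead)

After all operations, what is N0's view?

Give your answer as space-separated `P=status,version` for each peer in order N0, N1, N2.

Op 1: N0 marks N2=alive -> (alive,v1)
Op 2: gossip N0<->N1 -> N0.N0=(alive,v0) N0.N1=(alive,v0) N0.N2=(alive,v1) | N1.N0=(alive,v0) N1.N1=(alive,v0) N1.N2=(alive,v1)
Op 3: gossip N0<->N2 -> N0.N0=(alive,v0) N0.N1=(alive,v0) N0.N2=(alive,v1) | N2.N0=(alive,v0) N2.N1=(alive,v0) N2.N2=(alive,v1)
Op 4: N1 marks N2=dead -> (dead,v2)
Op 5: gossip N0<->N2 -> N0.N0=(alive,v0) N0.N1=(alive,v0) N0.N2=(alive,v1) | N2.N0=(alive,v0) N2.N1=(alive,v0) N2.N2=(alive,v1)
Op 6: N2 marks N1=dead -> (dead,v1)
Op 7: N2 marks N2=alive -> (alive,v2)
Op 8: N1 marks N1=dead -> (dead,v1)

Answer: N0=alive,0 N1=alive,0 N2=alive,1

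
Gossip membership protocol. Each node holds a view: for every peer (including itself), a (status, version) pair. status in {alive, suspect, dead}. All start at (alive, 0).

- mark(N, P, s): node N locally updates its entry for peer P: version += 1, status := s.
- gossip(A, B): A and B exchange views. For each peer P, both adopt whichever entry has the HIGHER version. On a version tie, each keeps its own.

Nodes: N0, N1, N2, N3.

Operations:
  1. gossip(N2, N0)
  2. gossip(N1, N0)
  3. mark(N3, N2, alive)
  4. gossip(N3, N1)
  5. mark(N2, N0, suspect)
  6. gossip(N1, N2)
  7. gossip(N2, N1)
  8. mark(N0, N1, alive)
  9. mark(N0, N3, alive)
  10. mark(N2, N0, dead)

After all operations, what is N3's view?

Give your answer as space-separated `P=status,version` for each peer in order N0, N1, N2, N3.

Op 1: gossip N2<->N0 -> N2.N0=(alive,v0) N2.N1=(alive,v0) N2.N2=(alive,v0) N2.N3=(alive,v0) | N0.N0=(alive,v0) N0.N1=(alive,v0) N0.N2=(alive,v0) N0.N3=(alive,v0)
Op 2: gossip N1<->N0 -> N1.N0=(alive,v0) N1.N1=(alive,v0) N1.N2=(alive,v0) N1.N3=(alive,v0) | N0.N0=(alive,v0) N0.N1=(alive,v0) N0.N2=(alive,v0) N0.N3=(alive,v0)
Op 3: N3 marks N2=alive -> (alive,v1)
Op 4: gossip N3<->N1 -> N3.N0=(alive,v0) N3.N1=(alive,v0) N3.N2=(alive,v1) N3.N3=(alive,v0) | N1.N0=(alive,v0) N1.N1=(alive,v0) N1.N2=(alive,v1) N1.N3=(alive,v0)
Op 5: N2 marks N0=suspect -> (suspect,v1)
Op 6: gossip N1<->N2 -> N1.N0=(suspect,v1) N1.N1=(alive,v0) N1.N2=(alive,v1) N1.N3=(alive,v0) | N2.N0=(suspect,v1) N2.N1=(alive,v0) N2.N2=(alive,v1) N2.N3=(alive,v0)
Op 7: gossip N2<->N1 -> N2.N0=(suspect,v1) N2.N1=(alive,v0) N2.N2=(alive,v1) N2.N3=(alive,v0) | N1.N0=(suspect,v1) N1.N1=(alive,v0) N1.N2=(alive,v1) N1.N3=(alive,v0)
Op 8: N0 marks N1=alive -> (alive,v1)
Op 9: N0 marks N3=alive -> (alive,v1)
Op 10: N2 marks N0=dead -> (dead,v2)

Answer: N0=alive,0 N1=alive,0 N2=alive,1 N3=alive,0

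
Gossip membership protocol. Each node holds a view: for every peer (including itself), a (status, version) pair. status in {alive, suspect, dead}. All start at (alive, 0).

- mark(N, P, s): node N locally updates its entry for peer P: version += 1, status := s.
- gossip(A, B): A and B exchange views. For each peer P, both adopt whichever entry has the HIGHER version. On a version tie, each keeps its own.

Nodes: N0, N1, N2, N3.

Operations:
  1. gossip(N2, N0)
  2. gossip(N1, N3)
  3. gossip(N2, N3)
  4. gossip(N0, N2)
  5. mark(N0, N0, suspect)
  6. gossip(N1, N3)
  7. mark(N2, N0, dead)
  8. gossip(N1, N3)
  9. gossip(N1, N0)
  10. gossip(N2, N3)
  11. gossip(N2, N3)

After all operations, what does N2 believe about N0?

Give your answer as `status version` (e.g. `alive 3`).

Op 1: gossip N2<->N0 -> N2.N0=(alive,v0) N2.N1=(alive,v0) N2.N2=(alive,v0) N2.N3=(alive,v0) | N0.N0=(alive,v0) N0.N1=(alive,v0) N0.N2=(alive,v0) N0.N3=(alive,v0)
Op 2: gossip N1<->N3 -> N1.N0=(alive,v0) N1.N1=(alive,v0) N1.N2=(alive,v0) N1.N3=(alive,v0) | N3.N0=(alive,v0) N3.N1=(alive,v0) N3.N2=(alive,v0) N3.N3=(alive,v0)
Op 3: gossip N2<->N3 -> N2.N0=(alive,v0) N2.N1=(alive,v0) N2.N2=(alive,v0) N2.N3=(alive,v0) | N3.N0=(alive,v0) N3.N1=(alive,v0) N3.N2=(alive,v0) N3.N3=(alive,v0)
Op 4: gossip N0<->N2 -> N0.N0=(alive,v0) N0.N1=(alive,v0) N0.N2=(alive,v0) N0.N3=(alive,v0) | N2.N0=(alive,v0) N2.N1=(alive,v0) N2.N2=(alive,v0) N2.N3=(alive,v0)
Op 5: N0 marks N0=suspect -> (suspect,v1)
Op 6: gossip N1<->N3 -> N1.N0=(alive,v0) N1.N1=(alive,v0) N1.N2=(alive,v0) N1.N3=(alive,v0) | N3.N0=(alive,v0) N3.N1=(alive,v0) N3.N2=(alive,v0) N3.N3=(alive,v0)
Op 7: N2 marks N0=dead -> (dead,v1)
Op 8: gossip N1<->N3 -> N1.N0=(alive,v0) N1.N1=(alive,v0) N1.N2=(alive,v0) N1.N3=(alive,v0) | N3.N0=(alive,v0) N3.N1=(alive,v0) N3.N2=(alive,v0) N3.N3=(alive,v0)
Op 9: gossip N1<->N0 -> N1.N0=(suspect,v1) N1.N1=(alive,v0) N1.N2=(alive,v0) N1.N3=(alive,v0) | N0.N0=(suspect,v1) N0.N1=(alive,v0) N0.N2=(alive,v0) N0.N3=(alive,v0)
Op 10: gossip N2<->N3 -> N2.N0=(dead,v1) N2.N1=(alive,v0) N2.N2=(alive,v0) N2.N3=(alive,v0) | N3.N0=(dead,v1) N3.N1=(alive,v0) N3.N2=(alive,v0) N3.N3=(alive,v0)
Op 11: gossip N2<->N3 -> N2.N0=(dead,v1) N2.N1=(alive,v0) N2.N2=(alive,v0) N2.N3=(alive,v0) | N3.N0=(dead,v1) N3.N1=(alive,v0) N3.N2=(alive,v0) N3.N3=(alive,v0)

Answer: dead 1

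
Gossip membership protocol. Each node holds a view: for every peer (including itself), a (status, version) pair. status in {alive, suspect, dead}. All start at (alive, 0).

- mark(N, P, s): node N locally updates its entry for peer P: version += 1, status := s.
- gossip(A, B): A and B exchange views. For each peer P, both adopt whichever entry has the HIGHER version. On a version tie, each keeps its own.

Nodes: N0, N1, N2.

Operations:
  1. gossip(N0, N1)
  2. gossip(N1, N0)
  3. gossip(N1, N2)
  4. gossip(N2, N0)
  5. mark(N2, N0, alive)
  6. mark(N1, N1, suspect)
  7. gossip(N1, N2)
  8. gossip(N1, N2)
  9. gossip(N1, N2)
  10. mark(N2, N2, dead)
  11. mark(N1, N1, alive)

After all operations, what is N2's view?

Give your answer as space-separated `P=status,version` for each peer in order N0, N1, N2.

Op 1: gossip N0<->N1 -> N0.N0=(alive,v0) N0.N1=(alive,v0) N0.N2=(alive,v0) | N1.N0=(alive,v0) N1.N1=(alive,v0) N1.N2=(alive,v0)
Op 2: gossip N1<->N0 -> N1.N0=(alive,v0) N1.N1=(alive,v0) N1.N2=(alive,v0) | N0.N0=(alive,v0) N0.N1=(alive,v0) N0.N2=(alive,v0)
Op 3: gossip N1<->N2 -> N1.N0=(alive,v0) N1.N1=(alive,v0) N1.N2=(alive,v0) | N2.N0=(alive,v0) N2.N1=(alive,v0) N2.N2=(alive,v0)
Op 4: gossip N2<->N0 -> N2.N0=(alive,v0) N2.N1=(alive,v0) N2.N2=(alive,v0) | N0.N0=(alive,v0) N0.N1=(alive,v0) N0.N2=(alive,v0)
Op 5: N2 marks N0=alive -> (alive,v1)
Op 6: N1 marks N1=suspect -> (suspect,v1)
Op 7: gossip N1<->N2 -> N1.N0=(alive,v1) N1.N1=(suspect,v1) N1.N2=(alive,v0) | N2.N0=(alive,v1) N2.N1=(suspect,v1) N2.N2=(alive,v0)
Op 8: gossip N1<->N2 -> N1.N0=(alive,v1) N1.N1=(suspect,v1) N1.N2=(alive,v0) | N2.N0=(alive,v1) N2.N1=(suspect,v1) N2.N2=(alive,v0)
Op 9: gossip N1<->N2 -> N1.N0=(alive,v1) N1.N1=(suspect,v1) N1.N2=(alive,v0) | N2.N0=(alive,v1) N2.N1=(suspect,v1) N2.N2=(alive,v0)
Op 10: N2 marks N2=dead -> (dead,v1)
Op 11: N1 marks N1=alive -> (alive,v2)

Answer: N0=alive,1 N1=suspect,1 N2=dead,1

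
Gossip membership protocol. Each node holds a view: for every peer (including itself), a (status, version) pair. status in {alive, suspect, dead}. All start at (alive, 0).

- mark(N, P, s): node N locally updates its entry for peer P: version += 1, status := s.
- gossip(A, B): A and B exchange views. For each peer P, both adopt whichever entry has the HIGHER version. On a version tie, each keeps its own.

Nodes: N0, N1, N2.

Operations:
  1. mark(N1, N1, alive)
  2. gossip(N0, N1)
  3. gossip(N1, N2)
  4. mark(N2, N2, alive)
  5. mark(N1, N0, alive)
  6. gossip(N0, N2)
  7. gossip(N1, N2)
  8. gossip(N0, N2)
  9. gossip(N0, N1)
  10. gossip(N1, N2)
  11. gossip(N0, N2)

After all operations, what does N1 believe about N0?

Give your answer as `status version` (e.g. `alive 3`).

Answer: alive 1

Derivation:
Op 1: N1 marks N1=alive -> (alive,v1)
Op 2: gossip N0<->N1 -> N0.N0=(alive,v0) N0.N1=(alive,v1) N0.N2=(alive,v0) | N1.N0=(alive,v0) N1.N1=(alive,v1) N1.N2=(alive,v0)
Op 3: gossip N1<->N2 -> N1.N0=(alive,v0) N1.N1=(alive,v1) N1.N2=(alive,v0) | N2.N0=(alive,v0) N2.N1=(alive,v1) N2.N2=(alive,v0)
Op 4: N2 marks N2=alive -> (alive,v1)
Op 5: N1 marks N0=alive -> (alive,v1)
Op 6: gossip N0<->N2 -> N0.N0=(alive,v0) N0.N1=(alive,v1) N0.N2=(alive,v1) | N2.N0=(alive,v0) N2.N1=(alive,v1) N2.N2=(alive,v1)
Op 7: gossip N1<->N2 -> N1.N0=(alive,v1) N1.N1=(alive,v1) N1.N2=(alive,v1) | N2.N0=(alive,v1) N2.N1=(alive,v1) N2.N2=(alive,v1)
Op 8: gossip N0<->N2 -> N0.N0=(alive,v1) N0.N1=(alive,v1) N0.N2=(alive,v1) | N2.N0=(alive,v1) N2.N1=(alive,v1) N2.N2=(alive,v1)
Op 9: gossip N0<->N1 -> N0.N0=(alive,v1) N0.N1=(alive,v1) N0.N2=(alive,v1) | N1.N0=(alive,v1) N1.N1=(alive,v1) N1.N2=(alive,v1)
Op 10: gossip N1<->N2 -> N1.N0=(alive,v1) N1.N1=(alive,v1) N1.N2=(alive,v1) | N2.N0=(alive,v1) N2.N1=(alive,v1) N2.N2=(alive,v1)
Op 11: gossip N0<->N2 -> N0.N0=(alive,v1) N0.N1=(alive,v1) N0.N2=(alive,v1) | N2.N0=(alive,v1) N2.N1=(alive,v1) N2.N2=(alive,v1)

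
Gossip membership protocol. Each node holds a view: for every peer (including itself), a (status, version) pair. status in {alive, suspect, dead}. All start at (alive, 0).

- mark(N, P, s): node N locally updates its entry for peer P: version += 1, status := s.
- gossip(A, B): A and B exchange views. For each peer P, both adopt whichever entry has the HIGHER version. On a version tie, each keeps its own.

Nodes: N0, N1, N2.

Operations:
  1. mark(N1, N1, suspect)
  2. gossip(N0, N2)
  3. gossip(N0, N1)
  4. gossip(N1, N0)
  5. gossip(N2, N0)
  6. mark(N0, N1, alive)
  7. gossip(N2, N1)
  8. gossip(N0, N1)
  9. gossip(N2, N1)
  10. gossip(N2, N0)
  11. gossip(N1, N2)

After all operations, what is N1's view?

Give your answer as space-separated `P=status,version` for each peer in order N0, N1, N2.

Answer: N0=alive,0 N1=alive,2 N2=alive,0

Derivation:
Op 1: N1 marks N1=suspect -> (suspect,v1)
Op 2: gossip N0<->N2 -> N0.N0=(alive,v0) N0.N1=(alive,v0) N0.N2=(alive,v0) | N2.N0=(alive,v0) N2.N1=(alive,v0) N2.N2=(alive,v0)
Op 3: gossip N0<->N1 -> N0.N0=(alive,v0) N0.N1=(suspect,v1) N0.N2=(alive,v0) | N1.N0=(alive,v0) N1.N1=(suspect,v1) N1.N2=(alive,v0)
Op 4: gossip N1<->N0 -> N1.N0=(alive,v0) N1.N1=(suspect,v1) N1.N2=(alive,v0) | N0.N0=(alive,v0) N0.N1=(suspect,v1) N0.N2=(alive,v0)
Op 5: gossip N2<->N0 -> N2.N0=(alive,v0) N2.N1=(suspect,v1) N2.N2=(alive,v0) | N0.N0=(alive,v0) N0.N1=(suspect,v1) N0.N2=(alive,v0)
Op 6: N0 marks N1=alive -> (alive,v2)
Op 7: gossip N2<->N1 -> N2.N0=(alive,v0) N2.N1=(suspect,v1) N2.N2=(alive,v0) | N1.N0=(alive,v0) N1.N1=(suspect,v1) N1.N2=(alive,v0)
Op 8: gossip N0<->N1 -> N0.N0=(alive,v0) N0.N1=(alive,v2) N0.N2=(alive,v0) | N1.N0=(alive,v0) N1.N1=(alive,v2) N1.N2=(alive,v0)
Op 9: gossip N2<->N1 -> N2.N0=(alive,v0) N2.N1=(alive,v2) N2.N2=(alive,v0) | N1.N0=(alive,v0) N1.N1=(alive,v2) N1.N2=(alive,v0)
Op 10: gossip N2<->N0 -> N2.N0=(alive,v0) N2.N1=(alive,v2) N2.N2=(alive,v0) | N0.N0=(alive,v0) N0.N1=(alive,v2) N0.N2=(alive,v0)
Op 11: gossip N1<->N2 -> N1.N0=(alive,v0) N1.N1=(alive,v2) N1.N2=(alive,v0) | N2.N0=(alive,v0) N2.N1=(alive,v2) N2.N2=(alive,v0)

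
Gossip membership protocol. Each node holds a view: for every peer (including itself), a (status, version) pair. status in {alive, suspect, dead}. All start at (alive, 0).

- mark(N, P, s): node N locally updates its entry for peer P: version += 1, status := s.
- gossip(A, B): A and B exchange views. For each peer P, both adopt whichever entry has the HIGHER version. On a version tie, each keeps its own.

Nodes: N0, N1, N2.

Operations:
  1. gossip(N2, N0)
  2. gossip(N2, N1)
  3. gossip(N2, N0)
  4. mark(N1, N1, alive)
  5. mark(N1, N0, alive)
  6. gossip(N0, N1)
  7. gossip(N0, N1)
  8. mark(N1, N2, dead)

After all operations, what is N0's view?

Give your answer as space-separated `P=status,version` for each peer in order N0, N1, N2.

Answer: N0=alive,1 N1=alive,1 N2=alive,0

Derivation:
Op 1: gossip N2<->N0 -> N2.N0=(alive,v0) N2.N1=(alive,v0) N2.N2=(alive,v0) | N0.N0=(alive,v0) N0.N1=(alive,v0) N0.N2=(alive,v0)
Op 2: gossip N2<->N1 -> N2.N0=(alive,v0) N2.N1=(alive,v0) N2.N2=(alive,v0) | N1.N0=(alive,v0) N1.N1=(alive,v0) N1.N2=(alive,v0)
Op 3: gossip N2<->N0 -> N2.N0=(alive,v0) N2.N1=(alive,v0) N2.N2=(alive,v0) | N0.N0=(alive,v0) N0.N1=(alive,v0) N0.N2=(alive,v0)
Op 4: N1 marks N1=alive -> (alive,v1)
Op 5: N1 marks N0=alive -> (alive,v1)
Op 6: gossip N0<->N1 -> N0.N0=(alive,v1) N0.N1=(alive,v1) N0.N2=(alive,v0) | N1.N0=(alive,v1) N1.N1=(alive,v1) N1.N2=(alive,v0)
Op 7: gossip N0<->N1 -> N0.N0=(alive,v1) N0.N1=(alive,v1) N0.N2=(alive,v0) | N1.N0=(alive,v1) N1.N1=(alive,v1) N1.N2=(alive,v0)
Op 8: N1 marks N2=dead -> (dead,v1)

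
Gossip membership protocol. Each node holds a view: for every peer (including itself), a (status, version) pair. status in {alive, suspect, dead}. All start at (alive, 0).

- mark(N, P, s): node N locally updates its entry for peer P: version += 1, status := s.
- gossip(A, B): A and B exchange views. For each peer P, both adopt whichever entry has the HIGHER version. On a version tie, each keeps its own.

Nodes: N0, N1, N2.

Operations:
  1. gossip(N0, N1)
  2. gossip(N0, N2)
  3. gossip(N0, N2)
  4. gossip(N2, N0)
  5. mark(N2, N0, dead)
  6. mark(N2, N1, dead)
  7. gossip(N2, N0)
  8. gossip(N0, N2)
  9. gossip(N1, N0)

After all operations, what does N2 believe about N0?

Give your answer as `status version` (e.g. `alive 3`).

Op 1: gossip N0<->N1 -> N0.N0=(alive,v0) N0.N1=(alive,v0) N0.N2=(alive,v0) | N1.N0=(alive,v0) N1.N1=(alive,v0) N1.N2=(alive,v0)
Op 2: gossip N0<->N2 -> N0.N0=(alive,v0) N0.N1=(alive,v0) N0.N2=(alive,v0) | N2.N0=(alive,v0) N2.N1=(alive,v0) N2.N2=(alive,v0)
Op 3: gossip N0<->N2 -> N0.N0=(alive,v0) N0.N1=(alive,v0) N0.N2=(alive,v0) | N2.N0=(alive,v0) N2.N1=(alive,v0) N2.N2=(alive,v0)
Op 4: gossip N2<->N0 -> N2.N0=(alive,v0) N2.N1=(alive,v0) N2.N2=(alive,v0) | N0.N0=(alive,v0) N0.N1=(alive,v0) N0.N2=(alive,v0)
Op 5: N2 marks N0=dead -> (dead,v1)
Op 6: N2 marks N1=dead -> (dead,v1)
Op 7: gossip N2<->N0 -> N2.N0=(dead,v1) N2.N1=(dead,v1) N2.N2=(alive,v0) | N0.N0=(dead,v1) N0.N1=(dead,v1) N0.N2=(alive,v0)
Op 8: gossip N0<->N2 -> N0.N0=(dead,v1) N0.N1=(dead,v1) N0.N2=(alive,v0) | N2.N0=(dead,v1) N2.N1=(dead,v1) N2.N2=(alive,v0)
Op 9: gossip N1<->N0 -> N1.N0=(dead,v1) N1.N1=(dead,v1) N1.N2=(alive,v0) | N0.N0=(dead,v1) N0.N1=(dead,v1) N0.N2=(alive,v0)

Answer: dead 1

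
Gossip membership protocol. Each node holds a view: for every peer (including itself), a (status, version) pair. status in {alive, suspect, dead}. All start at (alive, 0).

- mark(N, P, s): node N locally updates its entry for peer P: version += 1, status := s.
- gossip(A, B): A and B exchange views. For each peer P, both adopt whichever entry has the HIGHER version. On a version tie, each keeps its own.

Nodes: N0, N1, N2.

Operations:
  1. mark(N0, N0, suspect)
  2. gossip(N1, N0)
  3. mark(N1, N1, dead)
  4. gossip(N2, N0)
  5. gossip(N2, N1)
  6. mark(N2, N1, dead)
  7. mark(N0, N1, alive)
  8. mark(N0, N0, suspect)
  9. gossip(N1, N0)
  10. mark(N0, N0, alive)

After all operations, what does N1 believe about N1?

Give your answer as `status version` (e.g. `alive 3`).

Answer: dead 1

Derivation:
Op 1: N0 marks N0=suspect -> (suspect,v1)
Op 2: gossip N1<->N0 -> N1.N0=(suspect,v1) N1.N1=(alive,v0) N1.N2=(alive,v0) | N0.N0=(suspect,v1) N0.N1=(alive,v0) N0.N2=(alive,v0)
Op 3: N1 marks N1=dead -> (dead,v1)
Op 4: gossip N2<->N0 -> N2.N0=(suspect,v1) N2.N1=(alive,v0) N2.N2=(alive,v0) | N0.N0=(suspect,v1) N0.N1=(alive,v0) N0.N2=(alive,v0)
Op 5: gossip N2<->N1 -> N2.N0=(suspect,v1) N2.N1=(dead,v1) N2.N2=(alive,v0) | N1.N0=(suspect,v1) N1.N1=(dead,v1) N1.N2=(alive,v0)
Op 6: N2 marks N1=dead -> (dead,v2)
Op 7: N0 marks N1=alive -> (alive,v1)
Op 8: N0 marks N0=suspect -> (suspect,v2)
Op 9: gossip N1<->N0 -> N1.N0=(suspect,v2) N1.N1=(dead,v1) N1.N2=(alive,v0) | N0.N0=(suspect,v2) N0.N1=(alive,v1) N0.N2=(alive,v0)
Op 10: N0 marks N0=alive -> (alive,v3)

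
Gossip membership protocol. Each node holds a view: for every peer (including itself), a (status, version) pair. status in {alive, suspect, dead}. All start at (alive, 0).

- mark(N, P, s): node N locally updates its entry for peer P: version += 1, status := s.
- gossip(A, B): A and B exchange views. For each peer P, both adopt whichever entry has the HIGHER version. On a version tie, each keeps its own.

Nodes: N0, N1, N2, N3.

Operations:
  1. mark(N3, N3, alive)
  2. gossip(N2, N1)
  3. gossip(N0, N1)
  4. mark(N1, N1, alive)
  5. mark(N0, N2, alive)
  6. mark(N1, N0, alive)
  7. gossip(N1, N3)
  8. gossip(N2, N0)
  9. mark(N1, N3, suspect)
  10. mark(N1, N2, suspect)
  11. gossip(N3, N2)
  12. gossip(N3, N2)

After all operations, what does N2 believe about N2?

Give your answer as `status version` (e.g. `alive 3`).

Op 1: N3 marks N3=alive -> (alive,v1)
Op 2: gossip N2<->N1 -> N2.N0=(alive,v0) N2.N1=(alive,v0) N2.N2=(alive,v0) N2.N3=(alive,v0) | N1.N0=(alive,v0) N1.N1=(alive,v0) N1.N2=(alive,v0) N1.N3=(alive,v0)
Op 3: gossip N0<->N1 -> N0.N0=(alive,v0) N0.N1=(alive,v0) N0.N2=(alive,v0) N0.N3=(alive,v0) | N1.N0=(alive,v0) N1.N1=(alive,v0) N1.N2=(alive,v0) N1.N3=(alive,v0)
Op 4: N1 marks N1=alive -> (alive,v1)
Op 5: N0 marks N2=alive -> (alive,v1)
Op 6: N1 marks N0=alive -> (alive,v1)
Op 7: gossip N1<->N3 -> N1.N0=(alive,v1) N1.N1=(alive,v1) N1.N2=(alive,v0) N1.N3=(alive,v1) | N3.N0=(alive,v1) N3.N1=(alive,v1) N3.N2=(alive,v0) N3.N3=(alive,v1)
Op 8: gossip N2<->N0 -> N2.N0=(alive,v0) N2.N1=(alive,v0) N2.N2=(alive,v1) N2.N3=(alive,v0) | N0.N0=(alive,v0) N0.N1=(alive,v0) N0.N2=(alive,v1) N0.N3=(alive,v0)
Op 9: N1 marks N3=suspect -> (suspect,v2)
Op 10: N1 marks N2=suspect -> (suspect,v1)
Op 11: gossip N3<->N2 -> N3.N0=(alive,v1) N3.N1=(alive,v1) N3.N2=(alive,v1) N3.N3=(alive,v1) | N2.N0=(alive,v1) N2.N1=(alive,v1) N2.N2=(alive,v1) N2.N3=(alive,v1)
Op 12: gossip N3<->N2 -> N3.N0=(alive,v1) N3.N1=(alive,v1) N3.N2=(alive,v1) N3.N3=(alive,v1) | N2.N0=(alive,v1) N2.N1=(alive,v1) N2.N2=(alive,v1) N2.N3=(alive,v1)

Answer: alive 1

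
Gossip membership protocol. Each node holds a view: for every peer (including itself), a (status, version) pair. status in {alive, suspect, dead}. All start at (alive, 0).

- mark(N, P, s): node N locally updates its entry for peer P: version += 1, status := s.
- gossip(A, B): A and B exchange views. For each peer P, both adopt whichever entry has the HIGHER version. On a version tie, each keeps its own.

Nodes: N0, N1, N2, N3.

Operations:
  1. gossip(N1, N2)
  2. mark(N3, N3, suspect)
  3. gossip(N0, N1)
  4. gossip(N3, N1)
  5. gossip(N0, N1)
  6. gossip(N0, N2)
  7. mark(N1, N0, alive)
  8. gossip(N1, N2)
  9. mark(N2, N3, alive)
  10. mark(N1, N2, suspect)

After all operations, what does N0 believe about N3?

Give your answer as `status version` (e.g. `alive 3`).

Op 1: gossip N1<->N2 -> N1.N0=(alive,v0) N1.N1=(alive,v0) N1.N2=(alive,v0) N1.N3=(alive,v0) | N2.N0=(alive,v0) N2.N1=(alive,v0) N2.N2=(alive,v0) N2.N3=(alive,v0)
Op 2: N3 marks N3=suspect -> (suspect,v1)
Op 3: gossip N0<->N1 -> N0.N0=(alive,v0) N0.N1=(alive,v0) N0.N2=(alive,v0) N0.N3=(alive,v0) | N1.N0=(alive,v0) N1.N1=(alive,v0) N1.N2=(alive,v0) N1.N3=(alive,v0)
Op 4: gossip N3<->N1 -> N3.N0=(alive,v0) N3.N1=(alive,v0) N3.N2=(alive,v0) N3.N3=(suspect,v1) | N1.N0=(alive,v0) N1.N1=(alive,v0) N1.N2=(alive,v0) N1.N3=(suspect,v1)
Op 5: gossip N0<->N1 -> N0.N0=(alive,v0) N0.N1=(alive,v0) N0.N2=(alive,v0) N0.N3=(suspect,v1) | N1.N0=(alive,v0) N1.N1=(alive,v0) N1.N2=(alive,v0) N1.N3=(suspect,v1)
Op 6: gossip N0<->N2 -> N0.N0=(alive,v0) N0.N1=(alive,v0) N0.N2=(alive,v0) N0.N3=(suspect,v1) | N2.N0=(alive,v0) N2.N1=(alive,v0) N2.N2=(alive,v0) N2.N3=(suspect,v1)
Op 7: N1 marks N0=alive -> (alive,v1)
Op 8: gossip N1<->N2 -> N1.N0=(alive,v1) N1.N1=(alive,v0) N1.N2=(alive,v0) N1.N3=(suspect,v1) | N2.N0=(alive,v1) N2.N1=(alive,v0) N2.N2=(alive,v0) N2.N3=(suspect,v1)
Op 9: N2 marks N3=alive -> (alive,v2)
Op 10: N1 marks N2=suspect -> (suspect,v1)

Answer: suspect 1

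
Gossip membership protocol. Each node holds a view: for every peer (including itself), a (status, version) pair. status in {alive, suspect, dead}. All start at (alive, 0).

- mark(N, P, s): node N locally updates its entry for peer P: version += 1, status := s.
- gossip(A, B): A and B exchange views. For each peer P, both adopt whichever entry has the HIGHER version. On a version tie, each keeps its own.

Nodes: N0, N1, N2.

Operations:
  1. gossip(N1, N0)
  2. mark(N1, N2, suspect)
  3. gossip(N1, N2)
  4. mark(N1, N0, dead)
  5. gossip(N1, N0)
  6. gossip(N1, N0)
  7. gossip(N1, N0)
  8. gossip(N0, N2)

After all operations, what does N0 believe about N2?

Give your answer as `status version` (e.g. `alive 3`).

Op 1: gossip N1<->N0 -> N1.N0=(alive,v0) N1.N1=(alive,v0) N1.N2=(alive,v0) | N0.N0=(alive,v0) N0.N1=(alive,v0) N0.N2=(alive,v0)
Op 2: N1 marks N2=suspect -> (suspect,v1)
Op 3: gossip N1<->N2 -> N1.N0=(alive,v0) N1.N1=(alive,v0) N1.N2=(suspect,v1) | N2.N0=(alive,v0) N2.N1=(alive,v0) N2.N2=(suspect,v1)
Op 4: N1 marks N0=dead -> (dead,v1)
Op 5: gossip N1<->N0 -> N1.N0=(dead,v1) N1.N1=(alive,v0) N1.N2=(suspect,v1) | N0.N0=(dead,v1) N0.N1=(alive,v0) N0.N2=(suspect,v1)
Op 6: gossip N1<->N0 -> N1.N0=(dead,v1) N1.N1=(alive,v0) N1.N2=(suspect,v1) | N0.N0=(dead,v1) N0.N1=(alive,v0) N0.N2=(suspect,v1)
Op 7: gossip N1<->N0 -> N1.N0=(dead,v1) N1.N1=(alive,v0) N1.N2=(suspect,v1) | N0.N0=(dead,v1) N0.N1=(alive,v0) N0.N2=(suspect,v1)
Op 8: gossip N0<->N2 -> N0.N0=(dead,v1) N0.N1=(alive,v0) N0.N2=(suspect,v1) | N2.N0=(dead,v1) N2.N1=(alive,v0) N2.N2=(suspect,v1)

Answer: suspect 1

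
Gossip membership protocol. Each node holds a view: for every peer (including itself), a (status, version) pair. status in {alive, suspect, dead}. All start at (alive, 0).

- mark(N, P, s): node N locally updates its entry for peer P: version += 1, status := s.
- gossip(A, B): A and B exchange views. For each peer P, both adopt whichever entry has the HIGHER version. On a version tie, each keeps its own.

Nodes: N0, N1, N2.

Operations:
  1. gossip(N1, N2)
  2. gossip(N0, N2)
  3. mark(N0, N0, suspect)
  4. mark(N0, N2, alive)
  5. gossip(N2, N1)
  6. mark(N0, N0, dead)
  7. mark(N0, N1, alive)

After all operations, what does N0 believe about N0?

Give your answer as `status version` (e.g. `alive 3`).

Op 1: gossip N1<->N2 -> N1.N0=(alive,v0) N1.N1=(alive,v0) N1.N2=(alive,v0) | N2.N0=(alive,v0) N2.N1=(alive,v0) N2.N2=(alive,v0)
Op 2: gossip N0<->N2 -> N0.N0=(alive,v0) N0.N1=(alive,v0) N0.N2=(alive,v0) | N2.N0=(alive,v0) N2.N1=(alive,v0) N2.N2=(alive,v0)
Op 3: N0 marks N0=suspect -> (suspect,v1)
Op 4: N0 marks N2=alive -> (alive,v1)
Op 5: gossip N2<->N1 -> N2.N0=(alive,v0) N2.N1=(alive,v0) N2.N2=(alive,v0) | N1.N0=(alive,v0) N1.N1=(alive,v0) N1.N2=(alive,v0)
Op 6: N0 marks N0=dead -> (dead,v2)
Op 7: N0 marks N1=alive -> (alive,v1)

Answer: dead 2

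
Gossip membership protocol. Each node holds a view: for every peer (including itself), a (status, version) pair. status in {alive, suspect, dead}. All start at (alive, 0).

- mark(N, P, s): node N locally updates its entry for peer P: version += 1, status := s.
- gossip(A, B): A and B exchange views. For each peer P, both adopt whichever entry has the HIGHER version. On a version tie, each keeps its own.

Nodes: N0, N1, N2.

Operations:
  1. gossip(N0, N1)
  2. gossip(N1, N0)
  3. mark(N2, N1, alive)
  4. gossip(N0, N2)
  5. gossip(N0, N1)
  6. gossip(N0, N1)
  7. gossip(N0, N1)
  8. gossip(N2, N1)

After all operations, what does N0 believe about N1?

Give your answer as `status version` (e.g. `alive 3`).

Op 1: gossip N0<->N1 -> N0.N0=(alive,v0) N0.N1=(alive,v0) N0.N2=(alive,v0) | N1.N0=(alive,v0) N1.N1=(alive,v0) N1.N2=(alive,v0)
Op 2: gossip N1<->N0 -> N1.N0=(alive,v0) N1.N1=(alive,v0) N1.N2=(alive,v0) | N0.N0=(alive,v0) N0.N1=(alive,v0) N0.N2=(alive,v0)
Op 3: N2 marks N1=alive -> (alive,v1)
Op 4: gossip N0<->N2 -> N0.N0=(alive,v0) N0.N1=(alive,v1) N0.N2=(alive,v0) | N2.N0=(alive,v0) N2.N1=(alive,v1) N2.N2=(alive,v0)
Op 5: gossip N0<->N1 -> N0.N0=(alive,v0) N0.N1=(alive,v1) N0.N2=(alive,v0) | N1.N0=(alive,v0) N1.N1=(alive,v1) N1.N2=(alive,v0)
Op 6: gossip N0<->N1 -> N0.N0=(alive,v0) N0.N1=(alive,v1) N0.N2=(alive,v0) | N1.N0=(alive,v0) N1.N1=(alive,v1) N1.N2=(alive,v0)
Op 7: gossip N0<->N1 -> N0.N0=(alive,v0) N0.N1=(alive,v1) N0.N2=(alive,v0) | N1.N0=(alive,v0) N1.N1=(alive,v1) N1.N2=(alive,v0)
Op 8: gossip N2<->N1 -> N2.N0=(alive,v0) N2.N1=(alive,v1) N2.N2=(alive,v0) | N1.N0=(alive,v0) N1.N1=(alive,v1) N1.N2=(alive,v0)

Answer: alive 1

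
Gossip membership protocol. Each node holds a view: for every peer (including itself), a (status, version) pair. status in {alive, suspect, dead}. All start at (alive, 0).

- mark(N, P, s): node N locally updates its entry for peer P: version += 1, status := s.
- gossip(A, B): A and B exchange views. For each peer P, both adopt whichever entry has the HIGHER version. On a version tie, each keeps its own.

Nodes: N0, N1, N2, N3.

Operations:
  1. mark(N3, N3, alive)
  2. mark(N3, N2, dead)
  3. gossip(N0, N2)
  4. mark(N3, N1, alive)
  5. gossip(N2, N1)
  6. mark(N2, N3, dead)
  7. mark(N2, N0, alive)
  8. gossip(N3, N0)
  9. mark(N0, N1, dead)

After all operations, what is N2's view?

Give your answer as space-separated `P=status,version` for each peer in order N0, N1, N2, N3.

Op 1: N3 marks N3=alive -> (alive,v1)
Op 2: N3 marks N2=dead -> (dead,v1)
Op 3: gossip N0<->N2 -> N0.N0=(alive,v0) N0.N1=(alive,v0) N0.N2=(alive,v0) N0.N3=(alive,v0) | N2.N0=(alive,v0) N2.N1=(alive,v0) N2.N2=(alive,v0) N2.N3=(alive,v0)
Op 4: N3 marks N1=alive -> (alive,v1)
Op 5: gossip N2<->N1 -> N2.N0=(alive,v0) N2.N1=(alive,v0) N2.N2=(alive,v0) N2.N3=(alive,v0) | N1.N0=(alive,v0) N1.N1=(alive,v0) N1.N2=(alive,v0) N1.N3=(alive,v0)
Op 6: N2 marks N3=dead -> (dead,v1)
Op 7: N2 marks N0=alive -> (alive,v1)
Op 8: gossip N3<->N0 -> N3.N0=(alive,v0) N3.N1=(alive,v1) N3.N2=(dead,v1) N3.N3=(alive,v1) | N0.N0=(alive,v0) N0.N1=(alive,v1) N0.N2=(dead,v1) N0.N3=(alive,v1)
Op 9: N0 marks N1=dead -> (dead,v2)

Answer: N0=alive,1 N1=alive,0 N2=alive,0 N3=dead,1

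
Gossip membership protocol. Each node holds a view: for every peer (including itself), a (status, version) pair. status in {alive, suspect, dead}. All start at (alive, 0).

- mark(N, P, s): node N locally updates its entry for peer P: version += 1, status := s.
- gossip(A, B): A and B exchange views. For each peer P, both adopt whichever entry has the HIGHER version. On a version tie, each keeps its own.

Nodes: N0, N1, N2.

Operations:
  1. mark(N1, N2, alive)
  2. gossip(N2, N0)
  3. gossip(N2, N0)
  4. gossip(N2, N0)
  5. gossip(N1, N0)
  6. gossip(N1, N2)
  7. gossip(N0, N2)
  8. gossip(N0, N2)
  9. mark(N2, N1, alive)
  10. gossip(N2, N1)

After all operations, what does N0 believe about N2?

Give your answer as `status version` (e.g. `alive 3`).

Answer: alive 1

Derivation:
Op 1: N1 marks N2=alive -> (alive,v1)
Op 2: gossip N2<->N0 -> N2.N0=(alive,v0) N2.N1=(alive,v0) N2.N2=(alive,v0) | N0.N0=(alive,v0) N0.N1=(alive,v0) N0.N2=(alive,v0)
Op 3: gossip N2<->N0 -> N2.N0=(alive,v0) N2.N1=(alive,v0) N2.N2=(alive,v0) | N0.N0=(alive,v0) N0.N1=(alive,v0) N0.N2=(alive,v0)
Op 4: gossip N2<->N0 -> N2.N0=(alive,v0) N2.N1=(alive,v0) N2.N2=(alive,v0) | N0.N0=(alive,v0) N0.N1=(alive,v0) N0.N2=(alive,v0)
Op 5: gossip N1<->N0 -> N1.N0=(alive,v0) N1.N1=(alive,v0) N1.N2=(alive,v1) | N0.N0=(alive,v0) N0.N1=(alive,v0) N0.N2=(alive,v1)
Op 6: gossip N1<->N2 -> N1.N0=(alive,v0) N1.N1=(alive,v0) N1.N2=(alive,v1) | N2.N0=(alive,v0) N2.N1=(alive,v0) N2.N2=(alive,v1)
Op 7: gossip N0<->N2 -> N0.N0=(alive,v0) N0.N1=(alive,v0) N0.N2=(alive,v1) | N2.N0=(alive,v0) N2.N1=(alive,v0) N2.N2=(alive,v1)
Op 8: gossip N0<->N2 -> N0.N0=(alive,v0) N0.N1=(alive,v0) N0.N2=(alive,v1) | N2.N0=(alive,v0) N2.N1=(alive,v0) N2.N2=(alive,v1)
Op 9: N2 marks N1=alive -> (alive,v1)
Op 10: gossip N2<->N1 -> N2.N0=(alive,v0) N2.N1=(alive,v1) N2.N2=(alive,v1) | N1.N0=(alive,v0) N1.N1=(alive,v1) N1.N2=(alive,v1)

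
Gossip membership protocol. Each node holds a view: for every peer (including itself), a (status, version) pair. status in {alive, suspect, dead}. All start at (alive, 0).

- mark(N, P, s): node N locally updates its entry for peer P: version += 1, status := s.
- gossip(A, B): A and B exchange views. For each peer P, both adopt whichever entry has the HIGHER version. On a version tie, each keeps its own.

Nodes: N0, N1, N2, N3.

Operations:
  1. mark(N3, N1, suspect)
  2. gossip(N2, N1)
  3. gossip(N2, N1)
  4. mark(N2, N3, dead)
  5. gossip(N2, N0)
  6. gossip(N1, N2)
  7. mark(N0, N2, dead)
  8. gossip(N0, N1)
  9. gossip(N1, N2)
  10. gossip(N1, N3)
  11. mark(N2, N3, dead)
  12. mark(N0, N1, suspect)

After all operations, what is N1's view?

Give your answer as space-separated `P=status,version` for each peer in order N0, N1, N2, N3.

Op 1: N3 marks N1=suspect -> (suspect,v1)
Op 2: gossip N2<->N1 -> N2.N0=(alive,v0) N2.N1=(alive,v0) N2.N2=(alive,v0) N2.N3=(alive,v0) | N1.N0=(alive,v0) N1.N1=(alive,v0) N1.N2=(alive,v0) N1.N3=(alive,v0)
Op 3: gossip N2<->N1 -> N2.N0=(alive,v0) N2.N1=(alive,v0) N2.N2=(alive,v0) N2.N3=(alive,v0) | N1.N0=(alive,v0) N1.N1=(alive,v0) N1.N2=(alive,v0) N1.N3=(alive,v0)
Op 4: N2 marks N3=dead -> (dead,v1)
Op 5: gossip N2<->N0 -> N2.N0=(alive,v0) N2.N1=(alive,v0) N2.N2=(alive,v0) N2.N3=(dead,v1) | N0.N0=(alive,v0) N0.N1=(alive,v0) N0.N2=(alive,v0) N0.N3=(dead,v1)
Op 6: gossip N1<->N2 -> N1.N0=(alive,v0) N1.N1=(alive,v0) N1.N2=(alive,v0) N1.N3=(dead,v1) | N2.N0=(alive,v0) N2.N1=(alive,v0) N2.N2=(alive,v0) N2.N3=(dead,v1)
Op 7: N0 marks N2=dead -> (dead,v1)
Op 8: gossip N0<->N1 -> N0.N0=(alive,v0) N0.N1=(alive,v0) N0.N2=(dead,v1) N0.N3=(dead,v1) | N1.N0=(alive,v0) N1.N1=(alive,v0) N1.N2=(dead,v1) N1.N3=(dead,v1)
Op 9: gossip N1<->N2 -> N1.N0=(alive,v0) N1.N1=(alive,v0) N1.N2=(dead,v1) N1.N3=(dead,v1) | N2.N0=(alive,v0) N2.N1=(alive,v0) N2.N2=(dead,v1) N2.N3=(dead,v1)
Op 10: gossip N1<->N3 -> N1.N0=(alive,v0) N1.N1=(suspect,v1) N1.N2=(dead,v1) N1.N3=(dead,v1) | N3.N0=(alive,v0) N3.N1=(suspect,v1) N3.N2=(dead,v1) N3.N3=(dead,v1)
Op 11: N2 marks N3=dead -> (dead,v2)
Op 12: N0 marks N1=suspect -> (suspect,v1)

Answer: N0=alive,0 N1=suspect,1 N2=dead,1 N3=dead,1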